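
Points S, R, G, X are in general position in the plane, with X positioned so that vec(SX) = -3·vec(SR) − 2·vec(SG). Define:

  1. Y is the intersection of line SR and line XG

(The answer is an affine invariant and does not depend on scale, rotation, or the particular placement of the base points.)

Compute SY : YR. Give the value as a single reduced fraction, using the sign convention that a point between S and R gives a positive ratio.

Choose coordinates S = (0, 0), R = (1, 0), G = (0, 1), X = (-3, -2).
1. Y is the intersection of line SR and line XG ⇒ Y = (-1, 0)
Y = S + t·(R−S) with t = -1, so SY:YR = t:(1−t) = -1:2

SY:YR = -1/2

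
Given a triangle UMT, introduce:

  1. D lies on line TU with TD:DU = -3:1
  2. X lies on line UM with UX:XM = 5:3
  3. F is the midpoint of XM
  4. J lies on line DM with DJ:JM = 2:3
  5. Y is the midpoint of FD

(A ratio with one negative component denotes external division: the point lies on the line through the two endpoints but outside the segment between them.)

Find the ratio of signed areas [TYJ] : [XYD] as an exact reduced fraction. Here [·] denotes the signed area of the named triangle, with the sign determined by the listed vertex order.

Choose coordinates U = (0, 0), M = (1, 0), T = (0, 1).
1. D lies on line TU with TD:DU = -3:1 ⇒ D = (0, -1/2)
2. X lies on line UM with UX:XM = 5:3 ⇒ X = (5/8, 0)
3. F is the midpoint of XM ⇒ F = (13/16, 0)
4. J lies on line DM with DJ:JM = 2:3 ⇒ J = (2/5, -3/10)
5. Y is the midpoint of FD ⇒ Y = (13/32, -1/4)
2·[TYJ] = -9/320, 2·[XYD] = -3/64
[TYJ]:[XYD] = -9/320:-3/64 = 3/5

[TYJ]:[XYD] = 3/5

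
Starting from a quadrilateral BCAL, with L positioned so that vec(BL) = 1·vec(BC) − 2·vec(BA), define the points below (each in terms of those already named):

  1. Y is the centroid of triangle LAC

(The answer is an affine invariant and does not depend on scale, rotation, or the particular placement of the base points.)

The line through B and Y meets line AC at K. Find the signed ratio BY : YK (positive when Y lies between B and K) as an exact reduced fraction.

Assign B = (0, 0), C = (1, 0), A = (0, 1), L = (1, -2) — the answer is frame-independent, so this choice is without loss of generality.
1. Y is the centroid of triangle LAC ⇒ Y = (2/3, -1/3)
line BY meets AC at K = (2, -1)
Y = B + t·(K−B) with t = 1/3, so BY:YK = 1/3:2/3

BY:YK = 1/2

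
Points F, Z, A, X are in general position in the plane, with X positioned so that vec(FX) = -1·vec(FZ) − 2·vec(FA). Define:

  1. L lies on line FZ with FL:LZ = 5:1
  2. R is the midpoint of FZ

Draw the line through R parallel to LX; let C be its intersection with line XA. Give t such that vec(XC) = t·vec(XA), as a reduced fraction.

Work in coordinates with F = (0, 0), Z = (1, 0), A = (0, 1), X = (-1, -2).
1. L lies on line FZ with FL:LZ = 5:1 ⇒ L = (5/6, 0)
2. R is the midpoint of FZ ⇒ R = (1/2, 0)
through R parallel to LX: direction (-11/6, -2); meets XA at C = (-17/21, -10/7)
C = X + t·(A−X) with t = 4/21

t = 4/21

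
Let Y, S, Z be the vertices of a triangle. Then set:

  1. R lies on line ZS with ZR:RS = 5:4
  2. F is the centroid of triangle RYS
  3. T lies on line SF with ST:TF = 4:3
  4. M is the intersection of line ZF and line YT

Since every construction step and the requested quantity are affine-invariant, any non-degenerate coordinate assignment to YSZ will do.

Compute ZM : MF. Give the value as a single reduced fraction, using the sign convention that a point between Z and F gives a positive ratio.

Work in coordinates with Y = (0, 0), S = (1, 0), Z = (0, 1).
1. R lies on line ZS with ZR:RS = 5:4 ⇒ R = (5/9, 4/9)
2. F is the centroid of triangle RYS ⇒ F = (14/27, 4/27)
3. T lies on line SF with ST:TF = 4:3 ⇒ T = (137/189, 16/189)
4. M is the intersection of line ZF and line YT ⇒ M = (1918/3375, 224/3375)
M = Z + t·(F−Z) with t = 137/125, so ZM:MF = t:(1−t) = 137/125:-12/125

ZM:MF = -137/12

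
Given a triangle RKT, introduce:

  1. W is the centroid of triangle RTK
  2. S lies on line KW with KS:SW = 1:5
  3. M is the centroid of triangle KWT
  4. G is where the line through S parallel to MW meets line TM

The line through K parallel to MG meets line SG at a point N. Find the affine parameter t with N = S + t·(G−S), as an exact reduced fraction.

Work in coordinates with R = (0, 0), K = (1, 0), T = (0, 1).
1. W is the centroid of triangle RTK ⇒ W = (1/3, 1/3)
2. S lies on line KW with KS:SW = 1:5 ⇒ S = (8/9, 1/18)
3. M is the centroid of triangle KWT ⇒ M = (4/9, 4/9)
4. G is where the line through S parallel to MW meets line TM ⇒ G = (22/27, -1/54)
through K parallel to MG: direction (10/27, -25/54); meets SG at N = (25/27, 5/54)
N = S + t·(G−S) with t = -1/2

t = -1/2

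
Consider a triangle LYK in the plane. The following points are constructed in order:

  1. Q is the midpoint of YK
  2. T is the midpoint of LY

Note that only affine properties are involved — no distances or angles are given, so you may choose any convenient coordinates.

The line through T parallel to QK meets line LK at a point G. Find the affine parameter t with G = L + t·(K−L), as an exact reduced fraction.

Work in coordinates with L = (0, 0), Y = (1, 0), K = (0, 1).
1. Q is the midpoint of YK ⇒ Q = (1/2, 1/2)
2. T is the midpoint of LY ⇒ T = (1/2, 0)
through T parallel to QK: direction (-1/2, 1/2); meets LK at G = (0, 1/2)
G = L + t·(K−L) with t = 1/2

t = 1/2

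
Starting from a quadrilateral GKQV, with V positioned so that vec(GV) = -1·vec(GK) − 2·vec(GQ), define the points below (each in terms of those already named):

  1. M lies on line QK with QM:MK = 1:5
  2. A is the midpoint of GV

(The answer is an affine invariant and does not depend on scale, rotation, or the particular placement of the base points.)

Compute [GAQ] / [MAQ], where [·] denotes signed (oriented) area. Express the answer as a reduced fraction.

Assign G = (0, 0), K = (1, 0), Q = (0, 1), V = (-1, -2) — the answer is frame-independent, so this choice is without loss of generality.
1. M lies on line QK with QM:MK = 1:5 ⇒ M = (1/6, 5/6)
2. A is the midpoint of GV ⇒ A = (-1/2, -1)
2·[GAQ] = -1/2, 2·[MAQ] = -5/12
[GAQ]:[MAQ] = -1/2:-5/12 = 6/5

[GAQ]:[MAQ] = 6/5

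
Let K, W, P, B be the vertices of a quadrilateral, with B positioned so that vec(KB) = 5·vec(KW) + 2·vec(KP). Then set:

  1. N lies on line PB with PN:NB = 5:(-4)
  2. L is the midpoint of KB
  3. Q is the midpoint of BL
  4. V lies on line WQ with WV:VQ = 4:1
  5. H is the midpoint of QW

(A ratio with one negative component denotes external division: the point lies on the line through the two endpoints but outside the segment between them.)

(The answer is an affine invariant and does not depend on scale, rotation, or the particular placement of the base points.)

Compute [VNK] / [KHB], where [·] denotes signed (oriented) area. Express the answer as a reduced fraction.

[VNK]:[KHB] = -54/5

Choose coordinates K = (0, 0), W = (1, 0), P = (0, 1), B = (5, 2).
1. N lies on line PB with PN:NB = 5:(-4) ⇒ N = (25, 6)
2. L is the midpoint of KB ⇒ L = (5/2, 1)
3. Q is the midpoint of BL ⇒ Q = (15/4, 3/2)
4. V lies on line WQ with WV:VQ = 4:1 ⇒ V = (16/5, 6/5)
5. H is the midpoint of QW ⇒ H = (19/8, 3/4)
2·[VNK] = -54/5, 2·[KHB] = 1
[VNK]:[KHB] = -54/5:1 = -54/5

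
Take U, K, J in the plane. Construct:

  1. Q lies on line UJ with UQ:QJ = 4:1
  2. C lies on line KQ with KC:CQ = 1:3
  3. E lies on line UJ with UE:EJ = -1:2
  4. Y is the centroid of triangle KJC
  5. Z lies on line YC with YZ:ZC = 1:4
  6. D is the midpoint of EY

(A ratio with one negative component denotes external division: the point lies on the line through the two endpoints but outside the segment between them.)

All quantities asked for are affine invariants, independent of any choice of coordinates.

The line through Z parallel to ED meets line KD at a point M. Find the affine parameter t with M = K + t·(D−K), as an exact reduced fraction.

Set U = (0, 0), K = (1, 0), J = (0, 1); any affine frame gives the same invariant.
1. Q lies on line UJ with UQ:QJ = 4:1 ⇒ Q = (0, 4/5)
2. C lies on line KQ with KC:CQ = 1:3 ⇒ C = (3/4, 1/5)
3. E lies on line UJ with UE:EJ = -1:2 ⇒ E = (0, -1)
4. Y is the centroid of triangle KJC ⇒ Y = (7/12, 2/5)
5. Z lies on line YC with YZ:ZC = 1:4 ⇒ Z = (37/60, 9/25)
6. D is the midpoint of EY ⇒ D = (7/24, -3/10)
through Z parallel to ED: direction (7/24, 7/10); meets KD at M = (37/105, -48/175)
M = K + t·(D−K) with t = 32/35

t = 32/35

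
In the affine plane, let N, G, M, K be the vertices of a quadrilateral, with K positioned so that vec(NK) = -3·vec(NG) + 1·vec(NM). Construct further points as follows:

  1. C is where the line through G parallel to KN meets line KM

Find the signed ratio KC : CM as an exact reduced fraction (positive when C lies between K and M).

KC:CM = 1/2

Set N = (0, 0), G = (1, 0), M = (0, 1), K = (-3, 1); any affine frame gives the same invariant.
1. C is where the line through G parallel to KN meets line KM ⇒ C = (-2, 1)
C = K + t·(M−K) with t = 1/3, so KC:CM = t:(1−t) = 1/3:2/3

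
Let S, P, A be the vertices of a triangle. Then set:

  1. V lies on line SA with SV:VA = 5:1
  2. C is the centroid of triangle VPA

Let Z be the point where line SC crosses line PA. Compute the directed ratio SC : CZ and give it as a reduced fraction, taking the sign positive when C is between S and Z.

Assign S = (0, 0), P = (1, 0), A = (0, 1) — the answer is frame-independent, so this choice is without loss of generality.
1. V lies on line SA with SV:VA = 5:1 ⇒ V = (0, 5/6)
2. C is the centroid of triangle VPA ⇒ C = (1/3, 11/18)
line SC meets PA at Z = (6/17, 11/17)
C = S + t·(Z−S) with t = 17/18, so SC:CZ = 17/18:1/18

SC:CZ = 17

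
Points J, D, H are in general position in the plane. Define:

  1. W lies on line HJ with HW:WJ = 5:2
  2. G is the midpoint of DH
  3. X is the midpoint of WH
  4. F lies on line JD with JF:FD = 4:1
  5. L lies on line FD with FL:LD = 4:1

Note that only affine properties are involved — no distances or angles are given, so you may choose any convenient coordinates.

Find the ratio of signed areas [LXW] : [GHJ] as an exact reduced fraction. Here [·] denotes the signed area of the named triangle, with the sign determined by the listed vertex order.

[LXW]:[GHJ] = 24/35

Work in coordinates with J = (0, 0), D = (1, 0), H = (0, 1).
1. W lies on line HJ with HW:WJ = 5:2 ⇒ W = (0, 2/7)
2. G is the midpoint of DH ⇒ G = (1/2, 1/2)
3. X is the midpoint of WH ⇒ X = (0, 9/14)
4. F lies on line JD with JF:FD = 4:1 ⇒ F = (4/5, 0)
5. L lies on line FD with FL:LD = 4:1 ⇒ L = (24/25, 0)
2·[LXW] = 12/35, 2·[GHJ] = 1/2
[LXW]:[GHJ] = 12/35:1/2 = 24/35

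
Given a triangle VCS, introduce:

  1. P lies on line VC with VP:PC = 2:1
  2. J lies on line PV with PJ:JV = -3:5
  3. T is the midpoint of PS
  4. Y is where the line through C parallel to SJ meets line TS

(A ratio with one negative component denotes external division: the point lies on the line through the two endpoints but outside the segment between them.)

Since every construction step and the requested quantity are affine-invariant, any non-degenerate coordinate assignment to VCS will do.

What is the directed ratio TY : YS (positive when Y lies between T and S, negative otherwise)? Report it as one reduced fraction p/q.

Choose coordinates V = (0, 0), C = (1, 0), S = (0, 1).
1. P lies on line VC with VP:PC = 2:1 ⇒ P = (2/3, 0)
2. J lies on line PV with PJ:JV = -3:5 ⇒ J = (5/3, 0)
3. T is the midpoint of PS ⇒ T = (1/3, 1/2)
4. Y is where the line through C parallel to SJ meets line TS ⇒ Y = (4/9, 1/3)
Y = T + t·(S−T) with t = -1/3, so TY:YS = t:(1−t) = -1/3:4/3

TY:YS = -1/4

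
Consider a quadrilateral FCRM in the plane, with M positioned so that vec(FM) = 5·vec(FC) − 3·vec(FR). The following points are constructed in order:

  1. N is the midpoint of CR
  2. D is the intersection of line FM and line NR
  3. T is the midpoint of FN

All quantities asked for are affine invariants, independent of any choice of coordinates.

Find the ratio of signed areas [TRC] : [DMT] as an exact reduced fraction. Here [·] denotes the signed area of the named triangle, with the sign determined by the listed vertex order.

Choose coordinates F = (0, 0), C = (1, 0), R = (0, 1), M = (5, -3).
1. N is the midpoint of CR ⇒ N = (1/2, 1/2)
2. D is the intersection of line FM and line NR ⇒ D = (5/2, -3/2)
3. T is the midpoint of FN ⇒ T = (1/4, 1/4)
2·[TRC] = -1/2, 2·[DMT] = 1
[TRC]:[DMT] = -1/2:1 = -1/2

[TRC]:[DMT] = -1/2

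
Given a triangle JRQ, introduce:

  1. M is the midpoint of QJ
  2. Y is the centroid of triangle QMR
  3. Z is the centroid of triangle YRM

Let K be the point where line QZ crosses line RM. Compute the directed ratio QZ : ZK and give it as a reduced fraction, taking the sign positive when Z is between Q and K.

Work in coordinates with J = (0, 0), R = (1, 0), Q = (0, 1).
1. M is the midpoint of QJ ⇒ M = (0, 1/2)
2. Y is the centroid of triangle QMR ⇒ Y = (1/3, 1/2)
3. Z is the centroid of triangle YRM ⇒ Z = (4/9, 1/3)
line QZ meets RM at K = (1/2, 1/4)
Z = Q + t·(K−Q) with t = 8/9, so QZ:ZK = 8/9:1/9

QZ:ZK = 8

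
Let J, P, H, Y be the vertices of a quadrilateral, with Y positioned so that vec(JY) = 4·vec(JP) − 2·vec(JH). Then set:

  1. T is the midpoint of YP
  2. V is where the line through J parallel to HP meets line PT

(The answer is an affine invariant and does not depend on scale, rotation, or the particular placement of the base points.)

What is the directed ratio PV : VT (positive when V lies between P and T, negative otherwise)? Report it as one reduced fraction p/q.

Assign J = (0, 0), P = (1, 0), H = (0, 1), Y = (4, -2) — the answer is frame-independent, so this choice is without loss of generality.
1. T is the midpoint of YP ⇒ T = (5/2, -1)
2. V is where the line through J parallel to HP meets line PT ⇒ V = (-2, 2)
V = P + t·(T−P) with t = -2, so PV:VT = t:(1−t) = -2:3

PV:VT = -2/3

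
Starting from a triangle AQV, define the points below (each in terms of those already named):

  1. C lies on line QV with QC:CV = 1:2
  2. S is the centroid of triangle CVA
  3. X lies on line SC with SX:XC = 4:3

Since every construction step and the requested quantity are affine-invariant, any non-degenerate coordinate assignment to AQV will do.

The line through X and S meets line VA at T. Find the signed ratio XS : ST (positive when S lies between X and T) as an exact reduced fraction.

Work in coordinates with A = (0, 0), Q = (1, 0), V = (0, 1).
1. C lies on line QV with QC:CV = 1:2 ⇒ C = (2/3, 1/3)
2. S is the centroid of triangle CVA ⇒ S = (2/9, 4/9)
3. X lies on line SC with SX:XC = 4:3 ⇒ X = (10/21, 8/21)
line XS meets VA at T = (0, 1/2)
S = X + t·(T−X) with t = 8/15, so XS:ST = 8/15:7/15

XS:ST = 8/7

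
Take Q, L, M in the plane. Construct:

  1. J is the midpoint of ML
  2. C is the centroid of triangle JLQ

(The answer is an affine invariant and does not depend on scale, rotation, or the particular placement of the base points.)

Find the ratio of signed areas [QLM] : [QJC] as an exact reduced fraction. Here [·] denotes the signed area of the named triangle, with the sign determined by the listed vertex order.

[QLM]:[QJC] = -6

Choose coordinates Q = (0, 0), L = (1, 0), M = (0, 1).
1. J is the midpoint of ML ⇒ J = (1/2, 1/2)
2. C is the centroid of triangle JLQ ⇒ C = (1/2, 1/6)
2·[QLM] = 1, 2·[QJC] = -1/6
[QLM]:[QJC] = 1:-1/6 = -6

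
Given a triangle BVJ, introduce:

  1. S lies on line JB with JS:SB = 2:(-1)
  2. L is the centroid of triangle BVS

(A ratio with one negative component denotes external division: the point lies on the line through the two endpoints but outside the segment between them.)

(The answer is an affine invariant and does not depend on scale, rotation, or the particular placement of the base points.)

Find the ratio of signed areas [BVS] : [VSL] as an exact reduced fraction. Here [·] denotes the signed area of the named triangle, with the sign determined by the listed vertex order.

Work in coordinates with B = (0, 0), V = (1, 0), J = (0, 1).
1. S lies on line JB with JS:SB = 2:(-1) ⇒ S = (0, -1)
2. L is the centroid of triangle BVS ⇒ L = (1/3, -1/3)
2·[BVS] = -1, 2·[VSL] = -1/3
[BVS]:[VSL] = -1:-1/3 = 3

[BVS]:[VSL] = 3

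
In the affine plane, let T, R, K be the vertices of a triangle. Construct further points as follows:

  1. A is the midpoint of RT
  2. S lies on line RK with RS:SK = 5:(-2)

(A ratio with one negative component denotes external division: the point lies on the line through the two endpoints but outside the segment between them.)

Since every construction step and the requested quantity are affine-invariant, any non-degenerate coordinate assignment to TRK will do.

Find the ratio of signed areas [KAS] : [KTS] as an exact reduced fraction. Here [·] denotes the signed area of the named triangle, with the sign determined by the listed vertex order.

Work in coordinates with T = (0, 0), R = (1, 0), K = (0, 1).
1. A is the midpoint of RT ⇒ A = (1/2, 0)
2. S lies on line RK with RS:SK = 5:(-2) ⇒ S = (-2/3, 5/3)
2·[KAS] = -1/3, 2·[KTS] = -2/3
[KAS]:[KTS] = -1/3:-2/3 = 1/2

[KAS]:[KTS] = 1/2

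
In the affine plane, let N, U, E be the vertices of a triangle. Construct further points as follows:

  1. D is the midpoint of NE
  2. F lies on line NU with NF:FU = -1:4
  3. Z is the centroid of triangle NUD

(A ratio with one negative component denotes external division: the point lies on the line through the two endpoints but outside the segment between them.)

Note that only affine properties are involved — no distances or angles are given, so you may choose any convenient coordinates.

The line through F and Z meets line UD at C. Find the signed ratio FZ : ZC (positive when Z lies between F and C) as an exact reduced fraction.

Assign N = (0, 0), U = (1, 0), E = (0, 1) — the answer is frame-independent, so this choice is without loss of generality.
1. D is the midpoint of NE ⇒ D = (0, 1/2)
2. F lies on line NU with NF:FU = -1:4 ⇒ F = (-1/3, 0)
3. Z is the centroid of triangle NUD ⇒ Z = (1/3, 1/6)
line FZ meets UD at C = (5/9, 2/9)
Z = F + t·(C−F) with t = 3/4, so FZ:ZC = 3/4:1/4

FZ:ZC = 3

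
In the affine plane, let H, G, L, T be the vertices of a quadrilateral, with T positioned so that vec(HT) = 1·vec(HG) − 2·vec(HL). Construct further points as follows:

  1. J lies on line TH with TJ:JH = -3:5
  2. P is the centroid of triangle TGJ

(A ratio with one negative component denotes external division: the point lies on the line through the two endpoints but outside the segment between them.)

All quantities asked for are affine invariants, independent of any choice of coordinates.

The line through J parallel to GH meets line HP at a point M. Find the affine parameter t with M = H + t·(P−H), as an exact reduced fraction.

t = 15/7

Work in coordinates with H = (0, 0), G = (1, 0), L = (0, 1), T = (1, -2).
1. J lies on line TH with TJ:JH = -3:5 ⇒ J = (5/2, -5)
2. P is the centroid of triangle TGJ ⇒ P = (3/2, -7/3)
through J parallel to GH: direction (-1, 0); meets HP at M = (45/14, -5)
M = H + t·(P−H) with t = 15/7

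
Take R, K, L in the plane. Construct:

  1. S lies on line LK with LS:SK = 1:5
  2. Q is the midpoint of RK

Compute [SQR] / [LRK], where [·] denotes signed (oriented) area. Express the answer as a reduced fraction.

Assign R = (0, 0), K = (1, 0), L = (0, 1) — the answer is frame-independent, so this choice is without loss of generality.
1. S lies on line LK with LS:SK = 1:5 ⇒ S = (1/6, 5/6)
2. Q is the midpoint of RK ⇒ Q = (1/2, 0)
2·[SQR] = -5/12, 2·[LRK] = 1
[SQR]:[LRK] = -5/12:1 = -5/12

[SQR]:[LRK] = -5/12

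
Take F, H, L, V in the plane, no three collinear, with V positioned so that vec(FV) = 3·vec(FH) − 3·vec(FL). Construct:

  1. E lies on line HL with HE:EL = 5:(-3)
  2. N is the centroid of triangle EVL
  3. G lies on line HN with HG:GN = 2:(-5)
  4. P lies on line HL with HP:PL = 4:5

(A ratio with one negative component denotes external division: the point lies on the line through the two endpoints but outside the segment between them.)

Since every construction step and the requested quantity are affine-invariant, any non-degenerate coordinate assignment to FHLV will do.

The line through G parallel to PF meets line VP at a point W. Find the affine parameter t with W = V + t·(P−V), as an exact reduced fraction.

Set F = (0, 0), H = (1, 0), L = (0, 1), V = (3, -3); any affine frame gives the same invariant.
1. E lies on line HL with HE:EL = 5:(-3) ⇒ E = (-3/2, 5/2)
2. N is the centroid of triangle EVL ⇒ N = (1/2, 1/6)
3. G lies on line HN with HG:GN = 2:(-5) ⇒ G = (4/3, -1/9)
4. P lies on line HL with HP:PL = 4:5 ⇒ P = (5/9, 4/9)
through G parallel to PF: direction (-5/9, -4/9); meets VP at W = (2381/2187, -671/2187)
W = V + t·(P−V) with t = 190/243

t = 190/243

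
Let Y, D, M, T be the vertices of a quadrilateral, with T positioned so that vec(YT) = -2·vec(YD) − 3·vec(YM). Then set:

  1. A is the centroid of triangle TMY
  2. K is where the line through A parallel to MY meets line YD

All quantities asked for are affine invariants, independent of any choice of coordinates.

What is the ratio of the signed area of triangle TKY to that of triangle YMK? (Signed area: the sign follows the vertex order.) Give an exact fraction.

Assign Y = (0, 0), D = (1, 0), M = (0, 1), T = (-2, -3) — the answer is frame-independent, so this choice is without loss of generality.
1. A is the centroid of triangle TMY ⇒ A = (-2/3, -2/3)
2. K is where the line through A parallel to MY meets line YD ⇒ K = (-2/3, 0)
2·[TKY] = -2, 2·[YMK] = 2/3
[TKY]:[YMK] = -2:2/3 = -3

[TKY]:[YMK] = -3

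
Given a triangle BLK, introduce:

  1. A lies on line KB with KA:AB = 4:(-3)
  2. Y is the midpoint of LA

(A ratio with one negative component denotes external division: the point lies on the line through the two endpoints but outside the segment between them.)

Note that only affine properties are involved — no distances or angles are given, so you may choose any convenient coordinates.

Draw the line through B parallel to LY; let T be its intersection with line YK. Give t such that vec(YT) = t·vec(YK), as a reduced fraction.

Assign B = (0, 0), L = (1, 0), K = (0, 1) — the answer is frame-independent, so this choice is without loss of generality.
1. A lies on line KB with KA:AB = 4:(-3) ⇒ A = (0, -3)
2. Y is the midpoint of LA ⇒ Y = (1/2, -3/2)
through B parallel to LY: direction (-1/2, -3/2); meets YK at T = (1/8, 3/8)
T = Y + t·(K−Y) with t = 3/4

t = 3/4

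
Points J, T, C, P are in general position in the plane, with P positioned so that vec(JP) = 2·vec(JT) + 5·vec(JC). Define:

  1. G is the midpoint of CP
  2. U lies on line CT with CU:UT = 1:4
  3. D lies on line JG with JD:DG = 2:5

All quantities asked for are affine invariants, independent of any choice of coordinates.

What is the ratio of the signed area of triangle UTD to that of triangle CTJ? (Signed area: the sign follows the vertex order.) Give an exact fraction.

Work in coordinates with J = (0, 0), T = (1, 0), C = (0, 1), P = (2, 5).
1. G is the midpoint of CP ⇒ G = (1, 3)
2. U lies on line CT with CU:UT = 1:4 ⇒ U = (1/5, 4/5)
3. D lies on line JG with JD:DG = 2:5 ⇒ D = (2/7, 6/7)
2·[UTD] = 4/35, 2·[CTJ] = -1
[UTD]:[CTJ] = 4/35:-1 = -4/35

[UTD]:[CTJ] = -4/35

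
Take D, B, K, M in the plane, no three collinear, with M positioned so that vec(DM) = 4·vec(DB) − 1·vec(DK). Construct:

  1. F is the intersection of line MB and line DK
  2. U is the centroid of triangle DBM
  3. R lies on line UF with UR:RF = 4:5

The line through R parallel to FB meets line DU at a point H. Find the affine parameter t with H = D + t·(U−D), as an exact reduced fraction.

Choose coordinates D = (0, 0), B = (1, 0), K = (0, 1), M = (4, -1).
1. F is the intersection of line MB and line DK ⇒ F = (0, 1/3)
2. U is the centroid of triangle DBM ⇒ U = (5/3, -1/3)
3. R lies on line UF with UR:RF = 4:5 ⇒ R = (25/27, -1/27)
through R parallel to FB: direction (1, -1/3); meets DU at H = (55/27, -11/27)
H = D + t·(U−D) with t = 11/9

t = 11/9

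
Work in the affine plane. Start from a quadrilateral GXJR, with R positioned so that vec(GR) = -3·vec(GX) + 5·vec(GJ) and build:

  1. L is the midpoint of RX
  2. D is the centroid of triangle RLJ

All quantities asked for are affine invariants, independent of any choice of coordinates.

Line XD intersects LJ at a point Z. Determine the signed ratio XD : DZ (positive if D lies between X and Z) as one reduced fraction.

Set G = (0, 0), X = (1, 0), J = (0, 1), R = (-3, 5); any affine frame gives the same invariant.
1. L is the midpoint of RX ⇒ L = (-1, 5/2)
2. D is the centroid of triangle RLJ ⇒ D = (-4/3, 17/6)
line XD meets LJ at Z = (-3/4, 17/8)
D = X + t·(Z−X) with t = 4/3, so XD:DZ = 4/3:-1/3

XD:DZ = -4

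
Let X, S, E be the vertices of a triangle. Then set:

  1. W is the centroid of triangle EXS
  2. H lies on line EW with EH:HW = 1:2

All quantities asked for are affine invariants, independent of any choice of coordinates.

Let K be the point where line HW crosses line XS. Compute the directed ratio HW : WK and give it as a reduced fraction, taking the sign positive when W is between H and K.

Choose coordinates X = (0, 0), S = (1, 0), E = (0, 1).
1. W is the centroid of triangle EXS ⇒ W = (1/3, 1/3)
2. H lies on line EW with EH:HW = 1:2 ⇒ H = (1/9, 7/9)
line HW meets XS at K = (1/2, 0)
W = H + t·(K−H) with t = 4/7, so HW:WK = 4/7:3/7

HW:WK = 4/3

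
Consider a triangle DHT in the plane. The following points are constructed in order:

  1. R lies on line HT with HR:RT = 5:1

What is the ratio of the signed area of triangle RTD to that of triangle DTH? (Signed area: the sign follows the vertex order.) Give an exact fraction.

Assign D = (0, 0), H = (1, 0), T = (0, 1) — the answer is frame-independent, so this choice is without loss of generality.
1. R lies on line HT with HR:RT = 5:1 ⇒ R = (1/6, 5/6)
2·[RTD] = 1/6, 2·[DTH] = -1
[RTD]:[DTH] = 1/6:-1 = -1/6

[RTD]:[DTH] = -1/6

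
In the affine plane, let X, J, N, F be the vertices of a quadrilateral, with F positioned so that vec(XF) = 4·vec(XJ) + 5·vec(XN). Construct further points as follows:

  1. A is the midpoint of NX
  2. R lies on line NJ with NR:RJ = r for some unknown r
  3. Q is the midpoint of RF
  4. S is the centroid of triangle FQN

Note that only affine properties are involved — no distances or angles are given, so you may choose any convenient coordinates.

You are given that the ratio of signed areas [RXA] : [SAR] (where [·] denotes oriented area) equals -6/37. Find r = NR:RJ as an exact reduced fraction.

Set X = (0, 0), J = (1, 0), N = (0, 1), F = (4, 5); any affine frame gives the same invariant.
1. A is the midpoint of NX ⇒ A = (0, 1/2)
2. With NR:RJ = r, write λ = r/(r+1) so R = N + λ·(J−N); R is affine-linear in λ
3. Q is the midpoint of RF ⇒ Q is an affine combination of earlier points and hence also affine-linear in λ
4. S is the centroid of triangle FQN ⇒ S is an affine combination of earlier points and hence also affine-linear in λ
Every point depending on R is an affine combination of R and λ-independent points, so each such coordinate is linear in λ; the λ² term in each signed area is a multiple of (J−N)×(J−N) = 0, so 2·[RXA] and 2·[SAR] are each linear in λ. Evaluating at λ=0 and λ=1:
  2·[RXA] = -1/2·λ,   2·[SAR] = 53/12·λ − 1
So [RXA]:[SAR] = (-1/2·λ) / (53/12·λ − 1). Setting this equal to -6/37:
  -1/2·λ = -6/37·(53/12·λ − 1)  ⇒  λ = 3/4
Then r = λ/(1−λ) = (3/4)/(1/4) = 3. Check: with r = 3, R = (3/4, 1/4) and [RXA]:[SAR] = -6/37 as required.

r = 3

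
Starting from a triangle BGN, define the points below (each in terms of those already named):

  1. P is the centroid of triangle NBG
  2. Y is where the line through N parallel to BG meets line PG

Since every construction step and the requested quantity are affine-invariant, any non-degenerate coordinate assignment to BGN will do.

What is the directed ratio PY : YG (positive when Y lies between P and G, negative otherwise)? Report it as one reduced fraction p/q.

Choose coordinates B = (0, 0), G = (1, 0), N = (0, 1).
1. P is the centroid of triangle NBG ⇒ P = (1/3, 1/3)
2. Y is where the line through N parallel to BG meets line PG ⇒ Y = (-1, 1)
Y = P + t·(G−P) with t = -2, so PY:YG = t:(1−t) = -2:3

PY:YG = -2/3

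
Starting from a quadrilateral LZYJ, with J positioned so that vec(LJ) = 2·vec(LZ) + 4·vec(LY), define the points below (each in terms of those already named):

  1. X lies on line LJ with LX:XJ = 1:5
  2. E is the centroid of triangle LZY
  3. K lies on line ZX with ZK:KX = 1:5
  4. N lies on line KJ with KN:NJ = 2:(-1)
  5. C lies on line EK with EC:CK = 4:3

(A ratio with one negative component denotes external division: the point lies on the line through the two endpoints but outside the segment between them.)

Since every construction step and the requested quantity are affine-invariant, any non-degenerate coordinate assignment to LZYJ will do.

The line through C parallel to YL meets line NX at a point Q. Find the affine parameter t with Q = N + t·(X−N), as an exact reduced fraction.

Set L = (0, 0), Z = (1, 0), Y = (0, 1), J = (2, 4); any affine frame gives the same invariant.
1. X lies on line LJ with LX:XJ = 1:5 ⇒ X = (1/3, 2/3)
2. E is the centroid of triangle LZY ⇒ E = (1/3, 1/3)
3. K lies on line ZX with ZK:KX = 1:5 ⇒ K = (8/9, 1/9)
4. N lies on line KJ with KN:NJ = 2:(-1) ⇒ N = (28/9, 71/9)
5. C lies on line EK with EC:CK = 4:3 ⇒ C = (41/63, 13/63)
through C parallel to YL: direction (0, -1); meets NX at Q = (41/63, 94/63)
Q = N + t·(X−N) with t = 31/35

t = 31/35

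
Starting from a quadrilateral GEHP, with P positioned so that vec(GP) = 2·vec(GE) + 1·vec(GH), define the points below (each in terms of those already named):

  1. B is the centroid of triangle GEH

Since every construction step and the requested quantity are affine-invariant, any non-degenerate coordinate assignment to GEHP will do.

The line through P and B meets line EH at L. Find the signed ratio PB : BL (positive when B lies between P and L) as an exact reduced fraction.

PB:BL = -7

Work in coordinates with G = (0, 0), E = (1, 0), H = (0, 1), P = (2, 1).
1. B is the centroid of triangle GEH ⇒ B = (1/3, 1/3)
line PB meets EH at L = (4/7, 3/7)
B = P + t·(L−P) with t = 7/6, so PB:BL = 7/6:-1/6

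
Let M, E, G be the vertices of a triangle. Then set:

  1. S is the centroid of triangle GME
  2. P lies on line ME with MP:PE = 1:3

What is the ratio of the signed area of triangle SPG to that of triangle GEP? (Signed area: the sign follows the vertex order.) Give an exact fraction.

Set M = (0, 0), E = (1, 0), G = (0, 1); any affine frame gives the same invariant.
1. S is the centroid of triangle GME ⇒ S = (1/3, 1/3)
2. P lies on line ME with MP:PE = 1:3 ⇒ P = (1/4, 0)
2·[SPG] = -1/6, 2·[GEP] = -3/4
[SPG]:[GEP] = -1/6:-3/4 = 2/9

[SPG]:[GEP] = 2/9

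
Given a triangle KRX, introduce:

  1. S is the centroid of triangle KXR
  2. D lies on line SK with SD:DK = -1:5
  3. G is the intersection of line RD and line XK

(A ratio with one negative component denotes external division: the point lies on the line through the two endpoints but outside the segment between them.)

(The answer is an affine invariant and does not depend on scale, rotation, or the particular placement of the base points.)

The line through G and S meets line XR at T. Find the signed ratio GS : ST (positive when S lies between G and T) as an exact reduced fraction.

GS:ST = -1/7

Work in coordinates with K = (0, 0), R = (1, 0), X = (0, 1).
1. S is the centroid of triangle KXR ⇒ S = (1/3, 1/3)
2. D lies on line SK with SD:DK = -1:5 ⇒ D = (5/12, 5/12)
3. G is the intersection of line RD and line XK ⇒ G = (0, 5/7)
line GS meets XR at T = (-2, 3)
S = G + t·(T−G) with t = -1/6, so GS:ST = -1/6:7/6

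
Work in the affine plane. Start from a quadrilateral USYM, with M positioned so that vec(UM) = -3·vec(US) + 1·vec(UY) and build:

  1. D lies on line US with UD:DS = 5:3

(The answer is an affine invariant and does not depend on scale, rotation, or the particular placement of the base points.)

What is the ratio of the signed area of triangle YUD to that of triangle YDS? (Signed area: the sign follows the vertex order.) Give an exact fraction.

[YUD]:[YDS] = 5/3

Assign U = (0, 0), S = (1, 0), Y = (0, 1), M = (-3, 1) — the answer is frame-independent, so this choice is without loss of generality.
1. D lies on line US with UD:DS = 5:3 ⇒ D = (5/8, 0)
2·[YUD] = 5/8, 2·[YDS] = 3/8
[YUD]:[YDS] = 5/8:3/8 = 5/3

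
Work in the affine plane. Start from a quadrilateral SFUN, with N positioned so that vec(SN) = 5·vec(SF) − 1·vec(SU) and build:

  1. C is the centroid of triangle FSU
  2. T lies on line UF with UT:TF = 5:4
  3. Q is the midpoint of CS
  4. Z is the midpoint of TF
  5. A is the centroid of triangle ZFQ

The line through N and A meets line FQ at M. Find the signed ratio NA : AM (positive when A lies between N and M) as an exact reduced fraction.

NA:AM = -35/8

Choose coordinates S = (0, 0), F = (1, 0), U = (0, 1), N = (5, -1).
1. C is the centroid of triangle FSU ⇒ C = (1/3, 1/3)
2. T lies on line UF with UT:TF = 5:4 ⇒ T = (5/9, 4/9)
3. Q is the midpoint of CS ⇒ Q = (1/6, 1/6)
4. Z is the midpoint of TF ⇒ Z = (7/9, 2/9)
5. A is the centroid of triangle ZFQ ⇒ A = (35/54, 7/54)
line NA meets FQ at M = (23/14, -9/70)
A = N + t·(M−N) with t = 35/27, so NA:AM = 35/27:-8/27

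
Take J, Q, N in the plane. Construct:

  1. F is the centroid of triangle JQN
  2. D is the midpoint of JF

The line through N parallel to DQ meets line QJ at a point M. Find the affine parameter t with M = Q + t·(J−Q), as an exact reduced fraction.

t = -4

Work in coordinates with J = (0, 0), Q = (1, 0), N = (0, 1).
1. F is the centroid of triangle JQN ⇒ F = (1/3, 1/3)
2. D is the midpoint of JF ⇒ D = (1/6, 1/6)
through N parallel to DQ: direction (5/6, -1/6); meets QJ at M = (5, 0)
M = Q + t·(J−Q) with t = -4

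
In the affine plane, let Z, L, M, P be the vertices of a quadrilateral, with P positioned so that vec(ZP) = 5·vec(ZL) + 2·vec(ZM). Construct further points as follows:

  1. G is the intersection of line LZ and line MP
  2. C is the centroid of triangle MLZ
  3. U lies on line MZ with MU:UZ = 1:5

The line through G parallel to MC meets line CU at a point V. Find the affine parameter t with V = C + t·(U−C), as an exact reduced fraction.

Set Z = (0, 0), L = (1, 0), M = (0, 1), P = (5, 2); any affine frame gives the same invariant.
1. G is the intersection of line LZ and line MP ⇒ G = (-5, 0)
2. C is the centroid of triangle MLZ ⇒ C = (1/3, 1/3)
3. U lies on line MZ with MU:UZ = 1:5 ⇒ U = (0, 5/6)
through G parallel to MC: direction (1/3, -2/3); meets CU at V = (-65/3, 100/3)
V = C + t·(U−C) with t = 66

t = 66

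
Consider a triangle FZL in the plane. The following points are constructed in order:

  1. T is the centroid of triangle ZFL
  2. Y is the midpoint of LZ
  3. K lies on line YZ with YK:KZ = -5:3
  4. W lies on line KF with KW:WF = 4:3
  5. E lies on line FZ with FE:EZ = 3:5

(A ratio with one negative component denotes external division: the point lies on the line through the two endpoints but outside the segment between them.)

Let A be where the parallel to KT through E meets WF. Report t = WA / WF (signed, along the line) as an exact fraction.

t = -11/80

Set F = (0, 0), Z = (1, 0), L = (0, 1); any affine frame gives the same invariant.
1. T is the centroid of triangle ZFL ⇒ T = (1/3, 1/3)
2. Y is the midpoint of LZ ⇒ Y = (1/2, 1/2)
3. K lies on line YZ with YK:KZ = -5:3 ⇒ K = (7/4, -3/4)
4. W lies on line KF with KW:WF = 4:3 ⇒ W = (3/4, -9/28)
5. E lies on line FZ with FE:EZ = 3:5 ⇒ E = (3/8, 0)
through E parallel to KT: direction (-17/12, 13/12); meets WF at A = (273/320, -117/320)
A = W + t·(F−W) with t = -11/80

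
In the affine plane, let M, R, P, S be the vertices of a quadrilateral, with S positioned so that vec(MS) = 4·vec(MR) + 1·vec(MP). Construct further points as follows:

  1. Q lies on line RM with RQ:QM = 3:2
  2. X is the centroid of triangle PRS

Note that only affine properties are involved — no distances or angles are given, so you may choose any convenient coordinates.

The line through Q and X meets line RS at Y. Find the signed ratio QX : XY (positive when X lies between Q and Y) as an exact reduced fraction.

QX:XY = -11/20

Set M = (0, 0), R = (1, 0), P = (0, 1), S = (4, 1); any affine frame gives the same invariant.
1. Q lies on line RM with RQ:QM = 3:2 ⇒ Q = (2/5, 0)
2. X is the centroid of triangle PRS ⇒ X = (5/3, 2/3)
line QX meets RS at Y = (-7/11, -6/11)
X = Q + t·(Y−Q) with t = -11/9, so QX:XY = -11/9:20/9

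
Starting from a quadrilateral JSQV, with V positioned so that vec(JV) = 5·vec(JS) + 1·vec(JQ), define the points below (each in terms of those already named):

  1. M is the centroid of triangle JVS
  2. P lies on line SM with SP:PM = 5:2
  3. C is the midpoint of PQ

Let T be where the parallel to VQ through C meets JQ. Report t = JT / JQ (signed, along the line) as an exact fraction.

Choose coordinates J = (0, 0), S = (1, 0), Q = (0, 1), V = (5, 1).
1. M is the centroid of triangle JVS ⇒ M = (2, 1/3)
2. P lies on line SM with SP:PM = 5:2 ⇒ P = (12/7, 5/21)
3. C is the midpoint of PQ ⇒ C = (6/7, 13/21)
through C parallel to VQ: direction (-5, 0); meets JQ at T = (0, 13/21)
T = J + t·(Q−J) with t = 13/21

t = 13/21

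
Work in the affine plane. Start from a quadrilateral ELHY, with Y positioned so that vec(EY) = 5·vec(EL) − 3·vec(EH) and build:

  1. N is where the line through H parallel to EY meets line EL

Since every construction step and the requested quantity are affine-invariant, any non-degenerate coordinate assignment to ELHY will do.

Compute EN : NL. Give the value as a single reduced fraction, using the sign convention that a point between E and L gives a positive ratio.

EN:NL = -5/2

Assign E = (0, 0), L = (1, 0), H = (0, 1), Y = (5, -3) — the answer is frame-independent, so this choice is without loss of generality.
1. N is where the line through H parallel to EY meets line EL ⇒ N = (5/3, 0)
N = E + t·(L−E) with t = 5/3, so EN:NL = t:(1−t) = 5/3:-2/3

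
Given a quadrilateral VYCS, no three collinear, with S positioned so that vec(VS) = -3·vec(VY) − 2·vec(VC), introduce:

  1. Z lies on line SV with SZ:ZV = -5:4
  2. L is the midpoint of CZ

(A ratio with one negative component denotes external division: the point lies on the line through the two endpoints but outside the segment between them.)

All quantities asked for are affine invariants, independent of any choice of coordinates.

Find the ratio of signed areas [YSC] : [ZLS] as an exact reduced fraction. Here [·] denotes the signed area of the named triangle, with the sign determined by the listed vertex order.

[YSC]:[ZLS] = -4/5

Choose coordinates V = (0, 0), Y = (1, 0), C = (0, 1), S = (-3, -2).
1. Z lies on line SV with SZ:ZV = -5:4 ⇒ Z = (12, 8)
2. L is the midpoint of CZ ⇒ L = (6, 9/2)
2·[YSC] = -6, 2·[ZLS] = 15/2
[YSC]:[ZLS] = -6:15/2 = -4/5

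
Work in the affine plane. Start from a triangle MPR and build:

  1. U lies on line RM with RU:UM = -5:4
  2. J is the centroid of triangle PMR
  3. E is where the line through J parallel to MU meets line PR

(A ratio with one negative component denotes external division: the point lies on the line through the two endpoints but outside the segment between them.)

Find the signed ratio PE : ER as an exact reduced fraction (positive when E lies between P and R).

PE:ER = 2

Work in coordinates with M = (0, 0), P = (1, 0), R = (0, 1).
1. U lies on line RM with RU:UM = -5:4 ⇒ U = (0, -4)
2. J is the centroid of triangle PMR ⇒ J = (1/3, 1/3)
3. E is where the line through J parallel to MU meets line PR ⇒ E = (1/3, 2/3)
E = P + t·(R−P) with t = 2/3, so PE:ER = t:(1−t) = 2/3:1/3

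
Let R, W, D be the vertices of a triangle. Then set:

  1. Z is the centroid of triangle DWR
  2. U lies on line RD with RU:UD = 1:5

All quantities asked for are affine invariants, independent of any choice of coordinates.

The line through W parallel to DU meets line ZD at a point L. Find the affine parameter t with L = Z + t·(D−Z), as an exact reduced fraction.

Assign R = (0, 0), W = (1, 0), D = (0, 1) — the answer is frame-independent, so this choice is without loss of generality.
1. Z is the centroid of triangle DWR ⇒ Z = (1/3, 1/3)
2. U lies on line RD with RU:UD = 1:5 ⇒ U = (0, 1/6)
through W parallel to DU: direction (0, -5/6); meets ZD at L = (1, -1)
L = Z + t·(D−Z) with t = -2

t = -2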